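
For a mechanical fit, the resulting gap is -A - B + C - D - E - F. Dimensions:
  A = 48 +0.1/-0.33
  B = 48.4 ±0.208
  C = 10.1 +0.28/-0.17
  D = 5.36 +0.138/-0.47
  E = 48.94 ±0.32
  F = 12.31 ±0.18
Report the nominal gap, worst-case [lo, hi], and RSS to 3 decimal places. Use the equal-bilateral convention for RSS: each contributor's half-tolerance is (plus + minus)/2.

nominal=-152.910 wc=[-154.026,-151.122] rss=0.606

Stack each dimension's contribution:
  -A: nom -48.000 → Σnom=-48.000; wc +0.330/-0.100 → slack +0.330/-0.100; half-tol=0.215, Σhalf²=0.046225
  -B: nom -48.400 → Σnom=-96.400; wc +0.208/-0.208 → slack +0.538/-0.308; half-tol=0.208, Σhalf²=0.089489
  +C: nom +10.100 → Σnom=-86.300; wc +0.280/-0.170 → slack +0.818/-0.478; half-tol=0.225, Σhalf²=0.140114
  -D: nom -5.360 → Σnom=-91.660; wc +0.470/-0.138 → slack +1.288/-0.616; half-tol=0.304, Σhalf²=0.232530
  -E: nom -48.940 → Σnom=-140.600; wc +0.320/-0.320 → slack +1.608/-0.936; half-tol=0.320, Σhalf²=0.334930
  -F: nom -12.310 → Σnom=-152.910; wc +0.180/-0.180 → slack +1.788/-1.116; half-tol=0.180, Σhalf²=0.367330
Nominal = -152.910. Worst-case = [-152.910 - 1.116, -152.910 + 1.788] = [-154.026, -151.122]. RSS = √0.367330 = 0.606.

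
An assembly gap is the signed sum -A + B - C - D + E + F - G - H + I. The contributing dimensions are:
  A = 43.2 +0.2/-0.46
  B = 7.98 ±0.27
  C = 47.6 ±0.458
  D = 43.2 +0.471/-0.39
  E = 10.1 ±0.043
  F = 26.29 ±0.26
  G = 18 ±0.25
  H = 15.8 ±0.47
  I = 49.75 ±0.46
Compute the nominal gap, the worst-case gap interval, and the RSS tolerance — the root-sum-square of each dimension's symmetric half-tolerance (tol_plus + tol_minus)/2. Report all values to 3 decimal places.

nominal=-73.680 wc=[-76.562,-70.619] rss=1.068

Stack each dimension's contribution:
  -A: nom -43.200 → Σnom=-43.200; wc +0.460/-0.200 → slack +0.460/-0.200; half-tol=0.330, Σhalf²=0.108900
  +B: nom +7.980 → Σnom=-35.220; wc +0.270/-0.270 → slack +0.730/-0.470; half-tol=0.270, Σhalf²=0.181800
  -C: nom -47.600 → Σnom=-82.820; wc +0.458/-0.458 → slack +1.188/-0.928; half-tol=0.458, Σhalf²=0.391564
  -D: nom -43.200 → Σnom=-126.020; wc +0.390/-0.471 → slack +1.578/-1.399; half-tol=0.430, Σhalf²=0.576894
  +E: nom +10.100 → Σnom=-115.920; wc +0.043/-0.043 → slack +1.621/-1.442; half-tol=0.043, Σhalf²=0.578743
  +F: nom +26.290 → Σnom=-89.630; wc +0.260/-0.260 → slack +1.881/-1.702; half-tol=0.260, Σhalf²=0.646343
  -G: nom -18.000 → Σnom=-107.630; wc +0.250/-0.250 → slack +2.131/-1.952; half-tol=0.250, Σhalf²=0.708843
  -H: nom -15.800 → Σnom=-123.430; wc +0.470/-0.470 → slack +2.601/-2.422; half-tol=0.470, Σhalf²=0.929743
  +I: nom +49.750 → Σnom=-73.680; wc +0.460/-0.460 → slack +3.061/-2.882; half-tol=0.460, Σhalf²=1.141343
Nominal = -73.680. Worst-case = [-73.680 - 2.882, -73.680 + 3.061] = [-76.562, -70.619]. RSS = √1.141343 = 1.068.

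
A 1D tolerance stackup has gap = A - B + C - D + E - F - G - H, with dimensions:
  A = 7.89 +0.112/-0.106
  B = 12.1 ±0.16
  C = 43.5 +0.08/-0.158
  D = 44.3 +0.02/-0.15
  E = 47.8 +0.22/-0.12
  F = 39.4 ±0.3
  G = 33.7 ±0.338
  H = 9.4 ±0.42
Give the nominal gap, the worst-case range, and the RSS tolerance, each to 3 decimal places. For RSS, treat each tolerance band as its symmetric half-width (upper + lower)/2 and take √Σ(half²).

nominal=-39.710 wc=[-41.332,-37.930] rss=0.684

Stack each dimension's contribution:
  +A: nom +7.890 → Σnom=7.890; wc +0.112/-0.106 → slack +0.112/-0.106; half-tol=0.109, Σhalf²=0.011881
  -B: nom -12.100 → Σnom=-4.210; wc +0.160/-0.160 → slack +0.272/-0.266; half-tol=0.160, Σhalf²=0.037481
  +C: nom +43.500 → Σnom=39.290; wc +0.080/-0.158 → slack +0.352/-0.424; half-tol=0.119, Σhalf²=0.051642
  -D: nom -44.300 → Σnom=-5.010; wc +0.150/-0.020 → slack +0.502/-0.444; half-tol=0.085, Σhalf²=0.058867
  +E: nom +47.800 → Σnom=42.790; wc +0.220/-0.120 → slack +0.722/-0.564; half-tol=0.170, Σhalf²=0.087767
  -F: nom -39.400 → Σnom=3.390; wc +0.300/-0.300 → slack +1.022/-0.864; half-tol=0.300, Σhalf²=0.177767
  -G: nom -33.700 → Σnom=-30.310; wc +0.338/-0.338 → slack +1.360/-1.202; half-tol=0.338, Σhalf²=0.292011
  -H: nom -9.400 → Σnom=-39.710; wc +0.420/-0.420 → slack +1.780/-1.622; half-tol=0.420, Σhalf²=0.468411
Nominal = -39.710. Worst-case = [-39.710 - 1.622, -39.710 + 1.780] = [-41.332, -37.930]. RSS = √0.468411 = 0.684.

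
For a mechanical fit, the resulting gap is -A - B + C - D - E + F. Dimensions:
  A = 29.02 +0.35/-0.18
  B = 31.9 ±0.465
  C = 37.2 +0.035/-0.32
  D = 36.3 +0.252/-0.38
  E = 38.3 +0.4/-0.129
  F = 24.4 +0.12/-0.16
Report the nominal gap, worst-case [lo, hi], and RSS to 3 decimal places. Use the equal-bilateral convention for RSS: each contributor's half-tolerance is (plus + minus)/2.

nominal=-73.920 wc=[-75.867,-72.611] rss=0.712

Stack each dimension's contribution:
  -A: nom -29.020 → Σnom=-29.020; wc +0.180/-0.350 → slack +0.180/-0.350; half-tol=0.265, Σhalf²=0.070225
  -B: nom -31.900 → Σnom=-60.920; wc +0.465/-0.465 → slack +0.645/-0.815; half-tol=0.465, Σhalf²=0.286450
  +C: nom +37.200 → Σnom=-23.720; wc +0.035/-0.320 → slack +0.680/-1.135; half-tol=0.177, Σhalf²=0.317956
  -D: nom -36.300 → Σnom=-60.020; wc +0.380/-0.252 → slack +1.060/-1.387; half-tol=0.316, Σhalf²=0.417812
  -E: nom -38.300 → Σnom=-98.320; wc +0.129/-0.400 → slack +1.189/-1.787; half-tol=0.265, Σhalf²=0.487773
  +F: nom +24.400 → Σnom=-73.920; wc +0.120/-0.160 → slack +1.309/-1.947; half-tol=0.140, Σhalf²=0.507373
Nominal = -73.920. Worst-case = [-73.920 - 1.947, -73.920 + 1.309] = [-75.867, -72.611]. RSS = √0.507373 = 0.712.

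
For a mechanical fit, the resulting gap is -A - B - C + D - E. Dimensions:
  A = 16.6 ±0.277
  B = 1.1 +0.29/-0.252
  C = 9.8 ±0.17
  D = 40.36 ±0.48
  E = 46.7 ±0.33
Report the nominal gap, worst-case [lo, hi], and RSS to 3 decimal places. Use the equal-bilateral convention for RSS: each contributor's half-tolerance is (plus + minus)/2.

Stack each dimension's contribution:
  -A: nom -16.600 → Σnom=-16.600; wc +0.277/-0.277 → slack +0.277/-0.277; half-tol=0.277, Σhalf²=0.076729
  -B: nom -1.100 → Σnom=-17.700; wc +0.252/-0.290 → slack +0.529/-0.567; half-tol=0.271, Σhalf²=0.150170
  -C: nom -9.800 → Σnom=-27.500; wc +0.170/-0.170 → slack +0.699/-0.737; half-tol=0.170, Σhalf²=0.179070
  +D: nom +40.360 → Σnom=12.860; wc +0.480/-0.480 → slack +1.179/-1.217; half-tol=0.480, Σhalf²=0.409470
  -E: nom -46.700 → Σnom=-33.840; wc +0.330/-0.330 → slack +1.509/-1.547; half-tol=0.330, Σhalf²=0.518370
Nominal = -33.840. Worst-case = [-33.840 - 1.547, -33.840 + 1.509] = [-35.387, -32.331]. RSS = √0.518370 = 0.720.

nominal=-33.840 wc=[-35.387,-32.331] rss=0.720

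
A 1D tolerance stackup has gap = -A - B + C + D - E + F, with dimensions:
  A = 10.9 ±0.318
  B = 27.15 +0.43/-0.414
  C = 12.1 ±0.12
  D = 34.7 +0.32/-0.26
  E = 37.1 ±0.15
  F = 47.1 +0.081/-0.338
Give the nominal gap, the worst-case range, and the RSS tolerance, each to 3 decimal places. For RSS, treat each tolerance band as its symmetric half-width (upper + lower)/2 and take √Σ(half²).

Stack each dimension's contribution:
  -A: nom -10.900 → Σnom=-10.900; wc +0.318/-0.318 → slack +0.318/-0.318; half-tol=0.318, Σhalf²=0.101124
  -B: nom -27.150 → Σnom=-38.050; wc +0.414/-0.430 → slack +0.732/-0.748; half-tol=0.422, Σhalf²=0.279208
  +C: nom +12.100 → Σnom=-25.950; wc +0.120/-0.120 → slack +0.852/-0.868; half-tol=0.120, Σhalf²=0.293608
  +D: nom +34.700 → Σnom=8.750; wc +0.320/-0.260 → slack +1.172/-1.128; half-tol=0.290, Σhalf²=0.377708
  -E: nom -37.100 → Σnom=-28.350; wc +0.150/-0.150 → slack +1.322/-1.278; half-tol=0.150, Σhalf²=0.400208
  +F: nom +47.100 → Σnom=18.750; wc +0.081/-0.338 → slack +1.403/-1.616; half-tol=0.210, Σhalf²=0.444098
Nominal = 18.750. Worst-case = [18.750 - 1.616, 18.750 + 1.403] = [17.134, 20.153]. RSS = √0.444098 = 0.666.

nominal=18.750 wc=[17.134,20.153] rss=0.666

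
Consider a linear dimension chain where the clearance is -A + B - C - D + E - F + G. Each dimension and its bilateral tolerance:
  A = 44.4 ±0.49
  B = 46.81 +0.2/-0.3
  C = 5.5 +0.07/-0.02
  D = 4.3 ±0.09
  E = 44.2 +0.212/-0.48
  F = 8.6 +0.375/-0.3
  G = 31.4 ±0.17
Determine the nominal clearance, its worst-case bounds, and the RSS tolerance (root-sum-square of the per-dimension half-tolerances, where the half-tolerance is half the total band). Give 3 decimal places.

nominal=59.610 wc=[57.635,61.092] rss=0.758

Stack each dimension's contribution:
  -A: nom -44.400 → Σnom=-44.400; wc +0.490/-0.490 → slack +0.490/-0.490; half-tol=0.490, Σhalf²=0.240100
  +B: nom +46.810 → Σnom=2.410; wc +0.200/-0.300 → slack +0.690/-0.790; half-tol=0.250, Σhalf²=0.302600
  -C: nom -5.500 → Σnom=-3.090; wc +0.020/-0.070 → slack +0.710/-0.860; half-tol=0.045, Σhalf²=0.304625
  -D: nom -4.300 → Σnom=-7.390; wc +0.090/-0.090 → slack +0.800/-0.950; half-tol=0.090, Σhalf²=0.312725
  +E: nom +44.200 → Σnom=36.810; wc +0.212/-0.480 → slack +1.012/-1.430; half-tol=0.346, Σhalf²=0.432441
  -F: nom -8.600 → Σnom=28.210; wc +0.300/-0.375 → slack +1.312/-1.805; half-tol=0.338, Σhalf²=0.546347
  +G: nom +31.400 → Σnom=59.610; wc +0.170/-0.170 → slack +1.482/-1.975; half-tol=0.170, Σhalf²=0.575247
Nominal = 59.610. Worst-case = [59.610 - 1.975, 59.610 + 1.482] = [57.635, 61.092]. RSS = √0.575247 = 0.758.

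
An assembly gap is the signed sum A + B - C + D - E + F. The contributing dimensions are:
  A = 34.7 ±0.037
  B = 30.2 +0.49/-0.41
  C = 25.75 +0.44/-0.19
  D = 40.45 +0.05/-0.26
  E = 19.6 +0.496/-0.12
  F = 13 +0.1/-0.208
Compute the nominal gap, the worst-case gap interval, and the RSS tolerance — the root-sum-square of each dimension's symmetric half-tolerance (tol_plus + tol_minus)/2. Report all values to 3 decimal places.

nominal=73.000 wc=[71.149,73.987] rss=0.668

Stack each dimension's contribution:
  +A: nom +34.700 → Σnom=34.700; wc +0.037/-0.037 → slack +0.037/-0.037; half-tol=0.037, Σhalf²=0.001369
  +B: nom +30.200 → Σnom=64.900; wc +0.490/-0.410 → slack +0.527/-0.447; half-tol=0.450, Σhalf²=0.203869
  -C: nom -25.750 → Σnom=39.150; wc +0.190/-0.440 → slack +0.717/-0.887; half-tol=0.315, Σhalf²=0.303094
  +D: nom +40.450 → Σnom=79.600; wc +0.050/-0.260 → slack +0.767/-1.147; half-tol=0.155, Σhalf²=0.327119
  -E: nom -19.600 → Σnom=60.000; wc +0.120/-0.496 → slack +0.887/-1.643; half-tol=0.308, Σhalf²=0.421983
  +F: nom +13.000 → Σnom=73.000; wc +0.100/-0.208 → slack +0.987/-1.851; half-tol=0.154, Σhalf²=0.445699
Nominal = 73.000. Worst-case = [73.000 - 1.851, 73.000 + 0.987] = [71.149, 73.987]. RSS = √0.445699 = 0.668.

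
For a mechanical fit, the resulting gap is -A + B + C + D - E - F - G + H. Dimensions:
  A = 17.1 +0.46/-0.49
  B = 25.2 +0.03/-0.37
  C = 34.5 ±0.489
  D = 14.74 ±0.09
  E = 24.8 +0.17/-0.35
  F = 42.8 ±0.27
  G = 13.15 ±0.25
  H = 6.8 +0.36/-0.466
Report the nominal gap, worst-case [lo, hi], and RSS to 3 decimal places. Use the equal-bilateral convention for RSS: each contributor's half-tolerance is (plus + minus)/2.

Stack each dimension's contribution:
  -A: nom -17.100 → Σnom=-17.100; wc +0.490/-0.460 → slack +0.490/-0.460; half-tol=0.475, Σhalf²=0.225625
  +B: nom +25.200 → Σnom=8.100; wc +0.030/-0.370 → slack +0.520/-0.830; half-tol=0.200, Σhalf²=0.265625
  +C: nom +34.500 → Σnom=42.600; wc +0.489/-0.489 → slack +1.009/-1.319; half-tol=0.489, Σhalf²=0.504746
  +D: nom +14.740 → Σnom=57.340; wc +0.090/-0.090 → slack +1.099/-1.409; half-tol=0.090, Σhalf²=0.512846
  -E: nom -24.800 → Σnom=32.540; wc +0.350/-0.170 → slack +1.449/-1.579; half-tol=0.260, Σhalf²=0.580446
  -F: nom -42.800 → Σnom=-10.260; wc +0.270/-0.270 → slack +1.719/-1.849; half-tol=0.270, Σhalf²=0.653346
  -G: nom -13.150 → Σnom=-23.410; wc +0.250/-0.250 → slack +1.969/-2.099; half-tol=0.250, Σhalf²=0.715846
  +H: nom +6.800 → Σnom=-16.610; wc +0.360/-0.466 → slack +2.329/-2.565; half-tol=0.413, Σhalf²=0.886415
Nominal = -16.610. Worst-case = [-16.610 - 2.565, -16.610 + 2.329] = [-19.175, -14.281]. RSS = √0.886415 = 0.941.

nominal=-16.610 wc=[-19.175,-14.281] rss=0.941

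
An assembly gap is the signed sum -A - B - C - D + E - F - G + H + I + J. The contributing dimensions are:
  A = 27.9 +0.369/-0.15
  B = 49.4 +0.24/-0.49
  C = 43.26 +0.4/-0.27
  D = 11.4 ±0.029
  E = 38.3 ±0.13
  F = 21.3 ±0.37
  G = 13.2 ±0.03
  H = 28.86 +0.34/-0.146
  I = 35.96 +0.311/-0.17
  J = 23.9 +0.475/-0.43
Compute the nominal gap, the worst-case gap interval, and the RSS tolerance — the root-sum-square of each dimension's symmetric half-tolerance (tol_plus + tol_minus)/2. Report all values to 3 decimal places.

nominal=-39.440 wc=[-41.754,-36.845] rss=0.889

Stack each dimension's contribution:
  -A: nom -27.900 → Σnom=-27.900; wc +0.150/-0.369 → slack +0.150/-0.369; half-tol=0.260, Σhalf²=0.067340
  -B: nom -49.400 → Σnom=-77.300; wc +0.490/-0.240 → slack +0.640/-0.609; half-tol=0.365, Σhalf²=0.200565
  -C: nom -43.260 → Σnom=-120.560; wc +0.270/-0.400 → slack +0.910/-1.009; half-tol=0.335, Σhalf²=0.312790
  -D: nom -11.400 → Σnom=-131.960; wc +0.029/-0.029 → slack +0.939/-1.038; half-tol=0.029, Σhalf²=0.313631
  +E: nom +38.300 → Σnom=-93.660; wc +0.130/-0.130 → slack +1.069/-1.168; half-tol=0.130, Σhalf²=0.330531
  -F: nom -21.300 → Σnom=-114.960; wc +0.370/-0.370 → slack +1.439/-1.538; half-tol=0.370, Σhalf²=0.467431
  -G: nom -13.200 → Σnom=-128.160; wc +0.030/-0.030 → slack +1.469/-1.568; half-tol=0.030, Σhalf²=0.468331
  +H: nom +28.860 → Σnom=-99.300; wc +0.340/-0.146 → slack +1.809/-1.714; half-tol=0.243, Σhalf²=0.527380
  +I: nom +35.960 → Σnom=-63.340; wc +0.311/-0.170 → slack +2.120/-1.884; half-tol=0.240, Σhalf²=0.585221
  +J: nom +23.900 → Σnom=-39.440; wc +0.475/-0.430 → slack +2.595/-2.314; half-tol=0.453, Σhalf²=0.789977
Nominal = -39.440. Worst-case = [-39.440 - 2.314, -39.440 + 2.595] = [-41.754, -36.845]. RSS = √0.789977 = 0.889.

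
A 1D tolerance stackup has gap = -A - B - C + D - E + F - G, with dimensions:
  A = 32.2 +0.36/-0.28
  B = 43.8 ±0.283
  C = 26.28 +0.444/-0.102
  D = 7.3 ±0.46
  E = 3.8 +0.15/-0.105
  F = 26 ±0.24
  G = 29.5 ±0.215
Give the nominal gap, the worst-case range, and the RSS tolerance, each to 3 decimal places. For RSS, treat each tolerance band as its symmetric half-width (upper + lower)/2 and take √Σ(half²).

nominal=-102.280 wc=[-104.432,-100.595] rss=0.767

Stack each dimension's contribution:
  -A: nom -32.200 → Σnom=-32.200; wc +0.280/-0.360 → slack +0.280/-0.360; half-tol=0.320, Σhalf²=0.102400
  -B: nom -43.800 → Σnom=-76.000; wc +0.283/-0.283 → slack +0.563/-0.643; half-tol=0.283, Σhalf²=0.182489
  -C: nom -26.280 → Σnom=-102.280; wc +0.102/-0.444 → slack +0.665/-1.087; half-tol=0.273, Σhalf²=0.257018
  +D: nom +7.300 → Σnom=-94.980; wc +0.460/-0.460 → slack +1.125/-1.547; half-tol=0.460, Σhalf²=0.468618
  -E: nom -3.800 → Σnom=-98.780; wc +0.105/-0.150 → slack +1.230/-1.697; half-tol=0.128, Σhalf²=0.484874
  +F: nom +26.000 → Σnom=-72.780; wc +0.240/-0.240 → slack +1.470/-1.937; half-tol=0.240, Σhalf²=0.542474
  -G: nom -29.500 → Σnom=-102.280; wc +0.215/-0.215 → slack +1.685/-2.152; half-tol=0.215, Σhalf²=0.588699
Nominal = -102.280. Worst-case = [-102.280 - 2.152, -102.280 + 1.685] = [-104.432, -100.595]. RSS = √0.588699 = 0.767.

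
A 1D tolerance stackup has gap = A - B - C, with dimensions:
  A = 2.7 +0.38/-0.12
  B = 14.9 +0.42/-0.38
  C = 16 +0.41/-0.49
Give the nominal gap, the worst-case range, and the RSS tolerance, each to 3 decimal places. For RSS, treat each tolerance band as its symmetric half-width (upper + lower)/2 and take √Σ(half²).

Stack each dimension's contribution:
  +A: nom +2.700 → Σnom=2.700; wc +0.380/-0.120 → slack +0.380/-0.120; half-tol=0.250, Σhalf²=0.062500
  -B: nom -14.900 → Σnom=-12.200; wc +0.380/-0.420 → slack +0.760/-0.540; half-tol=0.400, Σhalf²=0.222500
  -C: nom -16.000 → Σnom=-28.200; wc +0.490/-0.410 → slack +1.250/-0.950; half-tol=0.450, Σhalf²=0.425000
Nominal = -28.200. Worst-case = [-28.200 - 0.950, -28.200 + 1.250] = [-29.150, -26.950]. RSS = √0.425000 = 0.652.

nominal=-28.200 wc=[-29.150,-26.950] rss=0.652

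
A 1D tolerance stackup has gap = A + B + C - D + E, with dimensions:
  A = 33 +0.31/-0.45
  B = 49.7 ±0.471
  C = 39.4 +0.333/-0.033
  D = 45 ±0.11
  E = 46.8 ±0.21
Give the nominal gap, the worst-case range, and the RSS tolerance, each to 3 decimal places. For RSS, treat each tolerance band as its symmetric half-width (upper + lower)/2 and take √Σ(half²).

nominal=123.900 wc=[122.626,125.334] rss=0.675

Stack each dimension's contribution:
  +A: nom +33.000 → Σnom=33.000; wc +0.310/-0.450 → slack +0.310/-0.450; half-tol=0.380, Σhalf²=0.144400
  +B: nom +49.700 → Σnom=82.700; wc +0.471/-0.471 → slack +0.781/-0.921; half-tol=0.471, Σhalf²=0.366241
  +C: nom +39.400 → Σnom=122.100; wc +0.333/-0.033 → slack +1.114/-0.954; half-tol=0.183, Σhalf²=0.399730
  -D: nom -45.000 → Σnom=77.100; wc +0.110/-0.110 → slack +1.224/-1.064; half-tol=0.110, Σhalf²=0.411830
  +E: nom +46.800 → Σnom=123.900; wc +0.210/-0.210 → slack +1.434/-1.274; half-tol=0.210, Σhalf²=0.455930
Nominal = 123.900. Worst-case = [123.900 - 1.274, 123.900 + 1.434] = [122.626, 125.334]. RSS = √0.455930 = 0.675.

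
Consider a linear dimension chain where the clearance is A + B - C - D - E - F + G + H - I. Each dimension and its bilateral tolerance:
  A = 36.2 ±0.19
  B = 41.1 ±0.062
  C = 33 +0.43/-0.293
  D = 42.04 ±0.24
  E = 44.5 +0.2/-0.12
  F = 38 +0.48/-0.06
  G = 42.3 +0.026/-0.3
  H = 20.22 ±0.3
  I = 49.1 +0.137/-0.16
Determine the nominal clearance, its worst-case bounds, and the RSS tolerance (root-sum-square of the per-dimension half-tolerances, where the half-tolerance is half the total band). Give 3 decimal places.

nominal=-66.820 wc=[-69.159,-65.369] rss=0.682

Stack each dimension's contribution:
  +A: nom +36.200 → Σnom=36.200; wc +0.190/-0.190 → slack +0.190/-0.190; half-tol=0.190, Σhalf²=0.036100
  +B: nom +41.100 → Σnom=77.300; wc +0.062/-0.062 → slack +0.252/-0.252; half-tol=0.062, Σhalf²=0.039944
  -C: nom -33.000 → Σnom=44.300; wc +0.293/-0.430 → slack +0.545/-0.682; half-tol=0.361, Σhalf²=0.170626
  -D: nom -42.040 → Σnom=2.260; wc +0.240/-0.240 → slack +0.785/-0.922; half-tol=0.240, Σhalf²=0.228226
  -E: nom -44.500 → Σnom=-42.240; wc +0.120/-0.200 → slack +0.905/-1.122; half-tol=0.160, Σhalf²=0.253826
  -F: nom -38.000 → Σnom=-80.240; wc +0.060/-0.480 → slack +0.965/-1.602; half-tol=0.270, Σhalf²=0.326726
  +G: nom +42.300 → Σnom=-37.940; wc +0.026/-0.300 → slack +0.991/-1.902; half-tol=0.163, Σhalf²=0.353295
  +H: nom +20.220 → Σnom=-17.720; wc +0.300/-0.300 → slack +1.291/-2.202; half-tol=0.300, Σhalf²=0.443295
  -I: nom -49.100 → Σnom=-66.820; wc +0.160/-0.137 → slack +1.451/-2.339; half-tol=0.149, Σhalf²=0.465348
Nominal = -66.820. Worst-case = [-66.820 - 2.339, -66.820 + 1.451] = [-69.159, -65.369]. RSS = √0.465348 = 0.682.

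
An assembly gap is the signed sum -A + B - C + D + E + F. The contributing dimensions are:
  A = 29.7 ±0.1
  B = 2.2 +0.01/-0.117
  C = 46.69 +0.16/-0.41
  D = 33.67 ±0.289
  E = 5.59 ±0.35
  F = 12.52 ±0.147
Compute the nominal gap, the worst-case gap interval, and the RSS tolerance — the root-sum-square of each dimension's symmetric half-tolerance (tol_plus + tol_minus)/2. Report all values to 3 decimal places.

Stack each dimension's contribution:
  -A: nom -29.700 → Σnom=-29.700; wc +0.100/-0.100 → slack +0.100/-0.100; half-tol=0.100, Σhalf²=0.010000
  +B: nom +2.200 → Σnom=-27.500; wc +0.010/-0.117 → slack +0.110/-0.217; half-tol=0.064, Σhalf²=0.014032
  -C: nom -46.690 → Σnom=-74.190; wc +0.410/-0.160 → slack +0.520/-0.377; half-tol=0.285, Σhalf²=0.095257
  +D: nom +33.670 → Σnom=-40.520; wc +0.289/-0.289 → slack +0.809/-0.666; half-tol=0.289, Σhalf²=0.178778
  +E: nom +5.590 → Σnom=-34.930; wc +0.350/-0.350 → slack +1.159/-1.016; half-tol=0.350, Σhalf²=0.301278
  +F: nom +12.520 → Σnom=-22.410; wc +0.147/-0.147 → slack +1.306/-1.163; half-tol=0.147, Σhalf²=0.322887
Nominal = -22.410. Worst-case = [-22.410 - 1.163, -22.410 + 1.306] = [-23.573, -21.104]. RSS = √0.322887 = 0.568.

nominal=-22.410 wc=[-23.573,-21.104] rss=0.568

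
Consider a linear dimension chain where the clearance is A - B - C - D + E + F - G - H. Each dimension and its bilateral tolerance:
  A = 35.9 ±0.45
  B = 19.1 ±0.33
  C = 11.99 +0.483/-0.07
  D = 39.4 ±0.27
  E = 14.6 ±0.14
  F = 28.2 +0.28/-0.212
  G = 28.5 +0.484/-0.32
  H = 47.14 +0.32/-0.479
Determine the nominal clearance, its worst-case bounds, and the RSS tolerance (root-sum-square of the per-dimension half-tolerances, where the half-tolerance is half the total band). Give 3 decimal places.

Stack each dimension's contribution:
  +A: nom +35.900 → Σnom=35.900; wc +0.450/-0.450 → slack +0.450/-0.450; half-tol=0.450, Σhalf²=0.202500
  -B: nom -19.100 → Σnom=16.800; wc +0.330/-0.330 → slack +0.780/-0.780; half-tol=0.330, Σhalf²=0.311400
  -C: nom -11.990 → Σnom=4.810; wc +0.070/-0.483 → slack +0.850/-1.263; half-tol=0.276, Σhalf²=0.387852
  -D: nom -39.400 → Σnom=-34.590; wc +0.270/-0.270 → slack +1.120/-1.533; half-tol=0.270, Σhalf²=0.460752
  +E: nom +14.600 → Σnom=-19.990; wc +0.140/-0.140 → slack +1.260/-1.673; half-tol=0.140, Σhalf²=0.480352
  +F: nom +28.200 → Σnom=8.210; wc +0.280/-0.212 → slack +1.540/-1.885; half-tol=0.246, Σhalf²=0.540868
  -G: nom -28.500 → Σnom=-20.290; wc +0.320/-0.484 → slack +1.860/-2.369; half-tol=0.402, Σhalf²=0.702472
  -H: nom -47.140 → Σnom=-67.430; wc +0.479/-0.320 → slack +2.339/-2.689; half-tol=0.399, Σhalf²=0.862073
Nominal = -67.430. Worst-case = [-67.430 - 2.689, -67.430 + 2.339] = [-70.119, -65.091]. RSS = √0.862073 = 0.928.

nominal=-67.430 wc=[-70.119,-65.091] rss=0.928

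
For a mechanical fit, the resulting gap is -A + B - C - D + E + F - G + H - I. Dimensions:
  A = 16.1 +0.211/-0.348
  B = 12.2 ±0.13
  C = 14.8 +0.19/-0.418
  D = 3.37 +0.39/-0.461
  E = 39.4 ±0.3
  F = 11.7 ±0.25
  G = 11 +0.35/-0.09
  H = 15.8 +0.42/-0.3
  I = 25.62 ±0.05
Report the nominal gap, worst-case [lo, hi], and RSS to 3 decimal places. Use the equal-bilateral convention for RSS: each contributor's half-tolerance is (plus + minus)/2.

Stack each dimension's contribution:
  -A: nom -16.100 → Σnom=-16.100; wc +0.348/-0.211 → slack +0.348/-0.211; half-tol=0.279, Σhalf²=0.078120
  +B: nom +12.200 → Σnom=-3.900; wc +0.130/-0.130 → slack +0.478/-0.341; half-tol=0.130, Σhalf²=0.095020
  -C: nom -14.800 → Σnom=-18.700; wc +0.418/-0.190 → slack +0.896/-0.531; half-tol=0.304, Σhalf²=0.187436
  -D: nom -3.370 → Σnom=-22.070; wc +0.461/-0.390 → slack +1.357/-0.921; half-tol=0.425, Σhalf²=0.368486
  +E: nom +39.400 → Σnom=17.330; wc +0.300/-0.300 → slack +1.657/-1.221; half-tol=0.300, Σhalf²=0.458486
  +F: nom +11.700 → Σnom=29.030; wc +0.250/-0.250 → slack +1.907/-1.471; half-tol=0.250, Σhalf²=0.520986
  -G: nom -11.000 → Σnom=18.030; wc +0.090/-0.350 → slack +1.997/-1.821; half-tol=0.220, Σhalf²=0.569386
  +H: nom +15.800 → Σnom=33.830; wc +0.420/-0.300 → slack +2.417/-2.121; half-tol=0.360, Σhalf²=0.698986
  -I: nom -25.620 → Σnom=8.210; wc +0.050/-0.050 → slack +2.467/-2.171; half-tol=0.050, Σhalf²=0.701486
Nominal = 8.210. Worst-case = [8.210 - 2.171, 8.210 + 2.467] = [6.039, 10.677]. RSS = √0.701486 = 0.838.

nominal=8.210 wc=[6.039,10.677] rss=0.838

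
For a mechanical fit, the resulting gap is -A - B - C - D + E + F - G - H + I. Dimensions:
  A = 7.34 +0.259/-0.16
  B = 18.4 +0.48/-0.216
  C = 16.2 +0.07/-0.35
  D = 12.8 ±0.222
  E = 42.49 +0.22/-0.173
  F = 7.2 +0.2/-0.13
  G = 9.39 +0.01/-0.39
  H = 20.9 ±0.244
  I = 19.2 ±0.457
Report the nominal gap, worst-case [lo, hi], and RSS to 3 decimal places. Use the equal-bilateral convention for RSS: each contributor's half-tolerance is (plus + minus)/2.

nominal=-16.140 wc=[-18.185,-13.681] rss=0.795

Stack each dimension's contribution:
  -A: nom -7.340 → Σnom=-7.340; wc +0.160/-0.259 → slack +0.160/-0.259; half-tol=0.210, Σhalf²=0.043890
  -B: nom -18.400 → Σnom=-25.740; wc +0.216/-0.480 → slack +0.376/-0.739; half-tol=0.348, Σhalf²=0.164994
  -C: nom -16.200 → Σnom=-41.940; wc +0.350/-0.070 → slack +0.726/-0.809; half-tol=0.210, Σhalf²=0.209094
  -D: nom -12.800 → Σnom=-54.740; wc +0.222/-0.222 → slack +0.948/-1.031; half-tol=0.222, Σhalf²=0.258378
  +E: nom +42.490 → Σnom=-12.250; wc +0.220/-0.173 → slack +1.168/-1.204; half-tol=0.197, Σhalf²=0.296991
  +F: nom +7.200 → Σnom=-5.050; wc +0.200/-0.130 → slack +1.368/-1.334; half-tol=0.165, Σhalf²=0.324216
  -G: nom -9.390 → Σnom=-14.440; wc +0.390/-0.010 → slack +1.758/-1.344; half-tol=0.200, Σhalf²=0.364216
  -H: nom -20.900 → Σnom=-35.340; wc +0.244/-0.244 → slack +2.002/-1.588; half-tol=0.244, Σhalf²=0.423752
  +I: nom +19.200 → Σnom=-16.140; wc +0.457/-0.457 → slack +2.459/-2.045; half-tol=0.457, Σhalf²=0.632601
Nominal = -16.140. Worst-case = [-16.140 - 2.045, -16.140 + 2.459] = [-18.185, -13.681]. RSS = √0.632601 = 0.795.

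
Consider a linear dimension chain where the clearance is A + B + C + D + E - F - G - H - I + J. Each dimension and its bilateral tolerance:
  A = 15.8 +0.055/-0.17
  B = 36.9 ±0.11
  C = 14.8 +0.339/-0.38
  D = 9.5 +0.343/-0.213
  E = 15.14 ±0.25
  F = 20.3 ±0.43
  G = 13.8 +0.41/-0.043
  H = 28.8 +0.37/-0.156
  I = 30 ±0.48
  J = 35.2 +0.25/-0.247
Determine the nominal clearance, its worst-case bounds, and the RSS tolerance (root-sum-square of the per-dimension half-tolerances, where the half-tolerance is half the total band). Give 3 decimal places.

nominal=34.440 wc=[31.380,36.896] rss=0.944

Stack each dimension's contribution:
  +A: nom +15.800 → Σnom=15.800; wc +0.055/-0.170 → slack +0.055/-0.170; half-tol=0.113, Σhalf²=0.012656
  +B: nom +36.900 → Σnom=52.700; wc +0.110/-0.110 → slack +0.165/-0.280; half-tol=0.110, Σhalf²=0.024756
  +C: nom +14.800 → Σnom=67.500; wc +0.339/-0.380 → slack +0.504/-0.660; half-tol=0.360, Σhalf²=0.153997
  +D: nom +9.500 → Σnom=77.000; wc +0.343/-0.213 → slack +0.847/-0.873; half-tol=0.278, Σhalf²=0.231281
  +E: nom +15.140 → Σnom=92.140; wc +0.250/-0.250 → slack +1.097/-1.123; half-tol=0.250, Σhalf²=0.293781
  -F: nom -20.300 → Σnom=71.840; wc +0.430/-0.430 → slack +1.527/-1.553; half-tol=0.430, Σhalf²=0.478681
  -G: nom -13.800 → Σnom=58.040; wc +0.043/-0.410 → slack +1.570/-1.963; half-tol=0.226, Σhalf²=0.529983
  -H: nom -28.800 → Σnom=29.240; wc +0.156/-0.370 → slack +1.726/-2.333; half-tol=0.263, Σhalf²=0.599152
  -I: nom -30.000 → Σnom=-0.760; wc +0.480/-0.480 → slack +2.206/-2.813; half-tol=0.480, Σhalf²=0.829552
  +J: nom +35.200 → Σnom=34.440; wc +0.250/-0.247 → slack +2.456/-3.060; half-tol=0.248, Σhalf²=0.891304
Nominal = 34.440. Worst-case = [34.440 - 3.060, 34.440 + 2.456] = [31.380, 36.896]. RSS = √0.891304 = 0.944.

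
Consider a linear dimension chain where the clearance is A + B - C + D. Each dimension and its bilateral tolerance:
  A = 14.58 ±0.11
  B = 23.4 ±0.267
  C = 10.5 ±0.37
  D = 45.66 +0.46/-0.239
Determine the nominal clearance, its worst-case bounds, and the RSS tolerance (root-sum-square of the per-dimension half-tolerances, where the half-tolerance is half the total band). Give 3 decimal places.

nominal=73.140 wc=[72.154,74.347] rss=0.585

Stack each dimension's contribution:
  +A: nom +14.580 → Σnom=14.580; wc +0.110/-0.110 → slack +0.110/-0.110; half-tol=0.110, Σhalf²=0.012100
  +B: nom +23.400 → Σnom=37.980; wc +0.267/-0.267 → slack +0.377/-0.377; half-tol=0.267, Σhalf²=0.083389
  -C: nom -10.500 → Σnom=27.480; wc +0.370/-0.370 → slack +0.747/-0.747; half-tol=0.370, Σhalf²=0.220289
  +D: nom +45.660 → Σnom=73.140; wc +0.460/-0.239 → slack +1.207/-0.986; half-tol=0.350, Σhalf²=0.342439
Nominal = 73.140. Worst-case = [73.140 - 0.986, 73.140 + 1.207] = [72.154, 74.347]. RSS = √0.342439 = 0.585.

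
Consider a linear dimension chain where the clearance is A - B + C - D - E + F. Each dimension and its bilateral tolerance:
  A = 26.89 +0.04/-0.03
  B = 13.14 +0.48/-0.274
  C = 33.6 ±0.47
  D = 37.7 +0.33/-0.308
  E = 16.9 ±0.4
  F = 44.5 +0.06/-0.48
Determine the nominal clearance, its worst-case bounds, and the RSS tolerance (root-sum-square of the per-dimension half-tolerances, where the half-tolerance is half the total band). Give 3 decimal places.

Stack each dimension's contribution:
  +A: nom +26.890 → Σnom=26.890; wc +0.040/-0.030 → slack +0.040/-0.030; half-tol=0.035, Σhalf²=0.001225
  -B: nom -13.140 → Σnom=13.750; wc +0.274/-0.480 → slack +0.314/-0.510; half-tol=0.377, Σhalf²=0.143354
  +C: nom +33.600 → Σnom=47.350; wc +0.470/-0.470 → slack +0.784/-0.980; half-tol=0.470, Σhalf²=0.364254
  -D: nom -37.700 → Σnom=9.650; wc +0.308/-0.330 → slack +1.092/-1.310; half-tol=0.319, Σhalf²=0.466015
  -E: nom -16.900 → Σnom=-7.250; wc +0.400/-0.400 → slack +1.492/-1.710; half-tol=0.400, Σhalf²=0.626015
  +F: nom +44.500 → Σnom=37.250; wc +0.060/-0.480 → slack +1.552/-2.190; half-tol=0.270, Σhalf²=0.698915
Nominal = 37.250. Worst-case = [37.250 - 2.190, 37.250 + 1.552] = [35.060, 38.802]. RSS = √0.698915 = 0.836.

nominal=37.250 wc=[35.060,38.802] rss=0.836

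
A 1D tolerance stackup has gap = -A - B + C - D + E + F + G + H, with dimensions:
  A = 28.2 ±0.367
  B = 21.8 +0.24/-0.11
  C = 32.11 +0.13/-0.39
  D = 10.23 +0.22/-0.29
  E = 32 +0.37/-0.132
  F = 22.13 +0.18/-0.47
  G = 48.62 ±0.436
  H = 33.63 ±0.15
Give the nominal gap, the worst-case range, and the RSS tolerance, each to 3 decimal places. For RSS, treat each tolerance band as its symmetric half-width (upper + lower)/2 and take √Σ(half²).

nominal=108.260 wc=[105.855,110.293] rss=0.824

Stack each dimension's contribution:
  -A: nom -28.200 → Σnom=-28.200; wc +0.367/-0.367 → slack +0.367/-0.367; half-tol=0.367, Σhalf²=0.134689
  -B: nom -21.800 → Σnom=-50.000; wc +0.110/-0.240 → slack +0.477/-0.607; half-tol=0.175, Σhalf²=0.165314
  +C: nom +32.110 → Σnom=-17.890; wc +0.130/-0.390 → slack +0.607/-0.997; half-tol=0.260, Σhalf²=0.232914
  -D: nom -10.230 → Σnom=-28.120; wc +0.290/-0.220 → slack +0.897/-1.217; half-tol=0.255, Σhalf²=0.297939
  +E: nom +32.000 → Σnom=3.880; wc +0.370/-0.132 → slack +1.267/-1.349; half-tol=0.251, Σhalf²=0.360940
  +F: nom +22.130 → Σnom=26.010; wc +0.180/-0.470 → slack +1.447/-1.819; half-tol=0.325, Σhalf²=0.466565
  +G: nom +48.620 → Σnom=74.630; wc +0.436/-0.436 → slack +1.883/-2.255; half-tol=0.436, Σhalf²=0.656661
  +H: nom +33.630 → Σnom=108.260; wc +0.150/-0.150 → slack +2.033/-2.405; half-tol=0.150, Σhalf²=0.679161
Nominal = 108.260. Worst-case = [108.260 - 2.405, 108.260 + 2.033] = [105.855, 110.293]. RSS = √0.679161 = 0.824.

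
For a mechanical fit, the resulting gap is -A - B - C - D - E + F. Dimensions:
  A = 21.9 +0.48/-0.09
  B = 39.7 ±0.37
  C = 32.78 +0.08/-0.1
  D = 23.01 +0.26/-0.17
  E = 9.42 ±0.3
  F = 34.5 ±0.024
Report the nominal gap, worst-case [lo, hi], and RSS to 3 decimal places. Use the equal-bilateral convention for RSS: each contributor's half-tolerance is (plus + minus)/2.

Stack each dimension's contribution:
  -A: nom -21.900 → Σnom=-21.900; wc +0.090/-0.480 → slack +0.090/-0.480; half-tol=0.285, Σhalf²=0.081225
  -B: nom -39.700 → Σnom=-61.600; wc +0.370/-0.370 → slack +0.460/-0.850; half-tol=0.370, Σhalf²=0.218125
  -C: nom -32.780 → Σnom=-94.380; wc +0.100/-0.080 → slack +0.560/-0.930; half-tol=0.090, Σhalf²=0.226225
  -D: nom -23.010 → Σnom=-117.390; wc +0.170/-0.260 → slack +0.730/-1.190; half-tol=0.215, Σhalf²=0.272450
  -E: nom -9.420 → Σnom=-126.810; wc +0.300/-0.300 → slack +1.030/-1.490; half-tol=0.300, Σhalf²=0.362450
  +F: nom +34.500 → Σnom=-92.310; wc +0.024/-0.024 → slack +1.054/-1.514; half-tol=0.024, Σhalf²=0.363026
Nominal = -92.310. Worst-case = [-92.310 - 1.514, -92.310 + 1.054] = [-93.824, -91.256]. RSS = √0.363026 = 0.603.

nominal=-92.310 wc=[-93.824,-91.256] rss=0.603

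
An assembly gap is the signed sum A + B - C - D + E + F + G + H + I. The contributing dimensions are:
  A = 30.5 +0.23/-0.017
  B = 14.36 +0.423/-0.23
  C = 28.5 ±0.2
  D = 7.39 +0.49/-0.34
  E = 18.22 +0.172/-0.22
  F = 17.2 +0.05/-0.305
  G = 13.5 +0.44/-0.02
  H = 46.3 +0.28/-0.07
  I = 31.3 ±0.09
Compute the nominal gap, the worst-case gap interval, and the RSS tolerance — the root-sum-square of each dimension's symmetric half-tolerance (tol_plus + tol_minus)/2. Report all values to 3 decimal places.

Stack each dimension's contribution:
  +A: nom +30.500 → Σnom=30.500; wc +0.230/-0.017 → slack +0.230/-0.017; half-tol=0.123, Σhalf²=0.015252
  +B: nom +14.360 → Σnom=44.860; wc +0.423/-0.230 → slack +0.653/-0.247; half-tol=0.327, Σhalf²=0.121855
  -C: nom -28.500 → Σnom=16.360; wc +0.200/-0.200 → slack +0.853/-0.447; half-tol=0.200, Σhalf²=0.161855
  -D: nom -7.390 → Σnom=8.970; wc +0.340/-0.490 → slack +1.193/-0.937; half-tol=0.415, Σhalf²=0.334080
  +E: nom +18.220 → Σnom=27.190; wc +0.172/-0.220 → slack +1.365/-1.157; half-tol=0.196, Σhalf²=0.372496
  +F: nom +17.200 → Σnom=44.390; wc +0.050/-0.305 → slack +1.415/-1.462; half-tol=0.177, Σhalf²=0.404002
  +G: nom +13.500 → Σnom=57.890; wc +0.440/-0.020 → slack +1.855/-1.482; half-tol=0.230, Σhalf²=0.456902
  +H: nom +46.300 → Σnom=104.190; wc +0.280/-0.070 → slack +2.135/-1.552; half-tol=0.175, Σhalf²=0.487527
  +I: nom +31.300 → Σnom=135.490; wc +0.090/-0.090 → slack +2.225/-1.642; half-tol=0.090, Σhalf²=0.495627
Nominal = 135.490. Worst-case = [135.490 - 1.642, 135.490 + 2.225] = [133.848, 137.715]. RSS = √0.495627 = 0.704.

nominal=135.490 wc=[133.848,137.715] rss=0.704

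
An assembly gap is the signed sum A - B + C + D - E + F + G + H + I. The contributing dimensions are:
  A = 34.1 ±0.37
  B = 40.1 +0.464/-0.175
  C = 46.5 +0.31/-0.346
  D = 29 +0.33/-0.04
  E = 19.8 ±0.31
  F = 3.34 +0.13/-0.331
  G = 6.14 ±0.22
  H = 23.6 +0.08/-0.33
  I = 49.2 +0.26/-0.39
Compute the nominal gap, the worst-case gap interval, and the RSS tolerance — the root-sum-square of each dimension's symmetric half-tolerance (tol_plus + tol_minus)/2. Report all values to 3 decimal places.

Stack each dimension's contribution:
  +A: nom +34.100 → Σnom=34.100; wc +0.370/-0.370 → slack +0.370/-0.370; half-tol=0.370, Σhalf²=0.136900
  -B: nom -40.100 → Σnom=-6.000; wc +0.175/-0.464 → slack +0.545/-0.834; half-tol=0.320, Σhalf²=0.238980
  +C: nom +46.500 → Σnom=40.500; wc +0.310/-0.346 → slack +0.855/-1.180; half-tol=0.328, Σhalf²=0.346564
  +D: nom +29.000 → Σnom=69.500; wc +0.330/-0.040 → slack +1.185/-1.220; half-tol=0.185, Σhalf²=0.380789
  -E: nom -19.800 → Σnom=49.700; wc +0.310/-0.310 → slack +1.495/-1.530; half-tol=0.310, Σhalf²=0.476889
  +F: nom +3.340 → Σnom=53.040; wc +0.130/-0.331 → slack +1.625/-1.861; half-tol=0.231, Σhalf²=0.530019
  +G: nom +6.140 → Σnom=59.180; wc +0.220/-0.220 → slack +1.845/-2.081; half-tol=0.220, Σhalf²=0.578419
  +H: nom +23.600 → Σnom=82.780; wc +0.080/-0.330 → slack +1.925/-2.411; half-tol=0.205, Σhalf²=0.620444
  +I: nom +49.200 → Σnom=131.980; wc +0.260/-0.390 → slack +2.185/-2.801; half-tol=0.325, Σhalf²=0.726069
Nominal = 131.980. Worst-case = [131.980 - 2.801, 131.980 + 2.185] = [129.179, 134.165]. RSS = √0.726069 = 0.852.

nominal=131.980 wc=[129.179,134.165] rss=0.852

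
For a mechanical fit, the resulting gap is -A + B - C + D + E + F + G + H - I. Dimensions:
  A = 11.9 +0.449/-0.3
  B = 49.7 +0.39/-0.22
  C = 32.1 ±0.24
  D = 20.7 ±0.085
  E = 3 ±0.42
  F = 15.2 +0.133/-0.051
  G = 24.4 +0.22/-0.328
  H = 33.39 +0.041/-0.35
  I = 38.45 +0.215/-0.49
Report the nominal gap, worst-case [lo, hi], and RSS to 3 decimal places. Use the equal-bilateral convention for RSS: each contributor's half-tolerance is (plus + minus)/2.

Stack each dimension's contribution:
  -A: nom -11.900 → Σnom=-11.900; wc +0.300/-0.449 → slack +0.300/-0.449; half-tol=0.374, Σhalf²=0.140250
  +B: nom +49.700 → Σnom=37.800; wc +0.390/-0.220 → slack +0.690/-0.669; half-tol=0.305, Σhalf²=0.233275
  -C: nom -32.100 → Σnom=5.700; wc +0.240/-0.240 → slack +0.930/-0.909; half-tol=0.240, Σhalf²=0.290875
  +D: nom +20.700 → Σnom=26.400; wc +0.085/-0.085 → slack +1.015/-0.994; half-tol=0.085, Σhalf²=0.298100
  +E: nom +3.000 → Σnom=29.400; wc +0.420/-0.420 → slack +1.435/-1.414; half-tol=0.420, Σhalf²=0.474500
  +F: nom +15.200 → Σnom=44.600; wc +0.133/-0.051 → slack +1.568/-1.465; half-tol=0.092, Σhalf²=0.482964
  +G: nom +24.400 → Σnom=69.000; wc +0.220/-0.328 → slack +1.788/-1.793; half-tol=0.274, Σhalf²=0.558040
  +H: nom +33.390 → Σnom=102.390; wc +0.041/-0.350 → slack +1.829/-2.143; half-tol=0.195, Σhalf²=0.596260
  -I: nom -38.450 → Σnom=63.940; wc +0.490/-0.215 → slack +2.319/-2.358; half-tol=0.352, Σhalf²=0.720517
Nominal = 63.940. Worst-case = [63.940 - 2.358, 63.940 + 2.319] = [61.582, 66.259]. RSS = √0.720517 = 0.849.

nominal=63.940 wc=[61.582,66.259] rss=0.849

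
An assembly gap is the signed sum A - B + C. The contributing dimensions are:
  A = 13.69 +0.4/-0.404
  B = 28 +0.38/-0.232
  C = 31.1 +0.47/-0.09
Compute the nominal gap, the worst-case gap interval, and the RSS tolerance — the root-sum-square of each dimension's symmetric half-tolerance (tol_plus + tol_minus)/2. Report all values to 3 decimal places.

nominal=16.790 wc=[15.916,17.892] rss=0.578

Stack each dimension's contribution:
  +A: nom +13.690 → Σnom=13.690; wc +0.400/-0.404 → slack +0.400/-0.404; half-tol=0.402, Σhalf²=0.161604
  -B: nom -28.000 → Σnom=-14.310; wc +0.232/-0.380 → slack +0.632/-0.784; half-tol=0.306, Σhalf²=0.255240
  +C: nom +31.100 → Σnom=16.790; wc +0.470/-0.090 → slack +1.102/-0.874; half-tol=0.280, Σhalf²=0.333640
Nominal = 16.790. Worst-case = [16.790 - 0.874, 16.790 + 1.102] = [15.916, 17.892]. RSS = √0.333640 = 0.578.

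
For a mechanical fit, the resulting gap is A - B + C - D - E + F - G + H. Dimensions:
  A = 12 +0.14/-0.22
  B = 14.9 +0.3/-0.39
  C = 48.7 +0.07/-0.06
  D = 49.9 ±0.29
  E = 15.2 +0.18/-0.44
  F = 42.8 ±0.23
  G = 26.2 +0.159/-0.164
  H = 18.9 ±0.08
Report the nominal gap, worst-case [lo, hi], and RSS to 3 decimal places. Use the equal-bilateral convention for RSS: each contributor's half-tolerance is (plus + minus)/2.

nominal=16.200 wc=[14.681,18.004] rss=0.649

Stack each dimension's contribution:
  +A: nom +12.000 → Σnom=12.000; wc +0.140/-0.220 → slack +0.140/-0.220; half-tol=0.180, Σhalf²=0.032400
  -B: nom -14.900 → Σnom=-2.900; wc +0.390/-0.300 → slack +0.530/-0.520; half-tol=0.345, Σhalf²=0.151425
  +C: nom +48.700 → Σnom=45.800; wc +0.070/-0.060 → slack +0.600/-0.580; half-tol=0.065, Σhalf²=0.155650
  -D: nom -49.900 → Σnom=-4.100; wc +0.290/-0.290 → slack +0.890/-0.870; half-tol=0.290, Σhalf²=0.239750
  -E: nom -15.200 → Σnom=-19.300; wc +0.440/-0.180 → slack +1.330/-1.050; half-tol=0.310, Σhalf²=0.335850
  +F: nom +42.800 → Σnom=23.500; wc +0.230/-0.230 → slack +1.560/-1.280; half-tol=0.230, Σhalf²=0.388750
  -G: nom -26.200 → Σnom=-2.700; wc +0.164/-0.159 → slack +1.724/-1.439; half-tol=0.162, Σhalf²=0.414832
  +H: nom +18.900 → Σnom=16.200; wc +0.080/-0.080 → slack +1.804/-1.519; half-tol=0.080, Σhalf²=0.421232
Nominal = 16.200. Worst-case = [16.200 - 1.519, 16.200 + 1.804] = [14.681, 18.004]. RSS = √0.421232 = 0.649.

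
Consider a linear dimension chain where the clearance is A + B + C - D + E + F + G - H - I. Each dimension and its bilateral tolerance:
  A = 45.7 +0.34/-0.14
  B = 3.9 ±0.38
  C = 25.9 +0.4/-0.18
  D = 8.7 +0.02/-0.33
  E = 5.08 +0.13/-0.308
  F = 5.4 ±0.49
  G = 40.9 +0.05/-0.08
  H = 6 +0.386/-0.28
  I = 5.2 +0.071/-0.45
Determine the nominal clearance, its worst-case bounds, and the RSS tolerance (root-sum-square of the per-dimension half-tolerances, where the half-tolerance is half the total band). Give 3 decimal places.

Stack each dimension's contribution:
  +A: nom +45.700 → Σnom=45.700; wc +0.340/-0.140 → slack +0.340/-0.140; half-tol=0.240, Σhalf²=0.057600
  +B: nom +3.900 → Σnom=49.600; wc +0.380/-0.380 → slack +0.720/-0.520; half-tol=0.380, Σhalf²=0.202000
  +C: nom +25.900 → Σnom=75.500; wc +0.400/-0.180 → slack +1.120/-0.700; half-tol=0.290, Σhalf²=0.286100
  -D: nom -8.700 → Σnom=66.800; wc +0.330/-0.020 → slack +1.450/-0.720; half-tol=0.175, Σhalf²=0.316725
  +E: nom +5.080 → Σnom=71.880; wc +0.130/-0.308 → slack +1.580/-1.028; half-tol=0.219, Σhalf²=0.364686
  +F: nom +5.400 → Σnom=77.280; wc +0.490/-0.490 → slack +2.070/-1.518; half-tol=0.490, Σhalf²=0.604786
  +G: nom +40.900 → Σnom=118.180; wc +0.050/-0.080 → slack +2.120/-1.598; half-tol=0.065, Σhalf²=0.609011
  -H: nom -6.000 → Σnom=112.180; wc +0.280/-0.386 → slack +2.400/-1.984; half-tol=0.333, Σhalf²=0.719900
  -I: nom -5.200 → Σnom=106.980; wc +0.450/-0.071 → slack +2.850/-2.055; half-tol=0.261, Σhalf²=0.787760
Nominal = 106.980. Worst-case = [106.980 - 2.055, 106.980 + 2.850] = [104.925, 109.830]. RSS = √0.787760 = 0.888.

nominal=106.980 wc=[104.925,109.830] rss=0.888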